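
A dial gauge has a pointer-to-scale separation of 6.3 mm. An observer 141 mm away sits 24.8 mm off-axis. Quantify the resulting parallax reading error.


error = h * offset / d
= 6.3 * 24.8 / 141
= 1.1081

1.1081


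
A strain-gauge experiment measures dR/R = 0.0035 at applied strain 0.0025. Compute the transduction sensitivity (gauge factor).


GF = (dR/R) / epsilon
= 0.0035 / 0.0025
= 1.4000

1.4000


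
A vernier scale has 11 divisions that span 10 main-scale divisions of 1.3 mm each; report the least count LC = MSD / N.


LC = MSD / n_div
= 1.3 / 11
= 0.1182

0.1182


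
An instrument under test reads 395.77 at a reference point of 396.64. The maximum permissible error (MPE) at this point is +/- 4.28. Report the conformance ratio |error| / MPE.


e = indication - reference = 395.77 - 396.64 = -0.8700
|e| = 0.8700
ratio = |e| / MPE = 0.8700 / 4.28
ratio = 0.2033

0.2033


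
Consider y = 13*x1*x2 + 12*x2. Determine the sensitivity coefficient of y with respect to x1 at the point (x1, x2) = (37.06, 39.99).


y = 13*x1*x2 + 12*x2
dy/dx1 = 13*x2
Evaluate at x2 = 39.99: c1 = 13 * 39.99
c1 = 519.8700

519.8700


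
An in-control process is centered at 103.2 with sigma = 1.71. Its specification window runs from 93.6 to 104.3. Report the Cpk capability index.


Cpu = (USL - mean) / (3*sigma) = (104.3 - 103.2) / (3*1.71) = 0.2144
Cpl = (mean - LSL) / (3*sigma) = (103.2 - 93.6) / (3*1.71) = 1.8713
Cpk = min(Cpu, Cpl) = 0.2144

0.2144


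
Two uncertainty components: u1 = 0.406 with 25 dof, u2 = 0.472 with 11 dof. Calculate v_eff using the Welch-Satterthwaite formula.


uc = sqrt(u1^2 + u2^2) = sqrt(0.406^2 + 0.472^2) = 0.62259136
v_eff = uc^4 / (u1^4/v1 + u2^4/v2)
= 0.62259136^4 / (0.406^4/25 + 0.472^4/11)
= 0.15024927 / 0.0055989009
v_eff = 26.8355

26.8355


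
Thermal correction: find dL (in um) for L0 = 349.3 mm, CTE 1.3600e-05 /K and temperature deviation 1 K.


dL = L * alpha * dT
= 349.3 * 1.3600e-05 * 1
= 0.0047505 mm
dL_um = 0.0047505 * 1000 = 4.7505 um

4.7505


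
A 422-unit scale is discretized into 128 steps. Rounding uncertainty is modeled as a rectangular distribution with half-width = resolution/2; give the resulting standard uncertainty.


resolution = range / divisions
resolution = 422 / 128 = 3.296875
u_res = resolution / (2*sqrt(3))
u_res = 3.296875 / 3.4641016
u_res = 0.9517

0.9517


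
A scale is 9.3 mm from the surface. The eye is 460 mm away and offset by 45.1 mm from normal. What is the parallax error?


error = h * offset / d
= 9.3 * 45.1 / 460
= 0.9118

0.9118


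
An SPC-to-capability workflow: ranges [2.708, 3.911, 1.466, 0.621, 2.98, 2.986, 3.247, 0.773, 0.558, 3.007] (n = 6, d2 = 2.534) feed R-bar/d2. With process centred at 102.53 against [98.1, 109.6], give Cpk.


R_bar = (2.708 + 3.911 + 1.466 + 0.621 + 2.98 + 2.986 + 3.247 + 0.773 + 0.558 + 3.007) / 10 = 2.2257
sigma = R_bar / d2 = 2.2257 / 2.534 = 0.87833465
Cp = (USL - LSL)/(6*sigma) = (109.6 - 98.1)/(6*0.87833465) = 2.1822
Cpu = (109.6 - 102.53)/(3*0.87833465) = 2.6831
Cpl = (102.53 - 98.1)/(3*0.87833465) = 1.6812
Cpk = min(Cpu, Cpl) = 1.6812

1.6812


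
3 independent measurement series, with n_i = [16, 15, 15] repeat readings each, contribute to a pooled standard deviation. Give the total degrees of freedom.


nu = sum_i (n_i - 1)
nu = ((16 - 1) + (15 - 1) + (15 - 1))
nu = 15 + 14 + 14
nu = 43

43


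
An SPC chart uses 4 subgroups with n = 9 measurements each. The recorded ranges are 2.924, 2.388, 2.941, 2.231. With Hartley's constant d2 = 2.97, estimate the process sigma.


R_bar = (2.924 + 2.388 + 2.941 + 2.231) / 4
R_bar = 10.484 / 4 = 2.621
sigma_hat = R_bar / d2 = 2.621 / 2.97 = 0.8825

0.8825


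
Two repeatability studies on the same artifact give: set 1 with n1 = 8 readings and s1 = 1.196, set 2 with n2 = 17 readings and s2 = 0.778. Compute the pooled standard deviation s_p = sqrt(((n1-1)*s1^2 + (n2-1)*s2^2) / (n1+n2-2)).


s_p = sqrt(((n1-1)*s1^2 + (n2-1)*s2^2) / (n1+n2-2))
numerator = (8-1)*1.196^2 + (17-1)*0.778^2 = 10.012912 + 9.684544 = 19.697456
denominator = 8 + 17 - 2 = 23
s_p^2 = 19.697456 / 23 = 0.85641113
s_p = sqrt(0.85641113) = 0.9254

0.9254


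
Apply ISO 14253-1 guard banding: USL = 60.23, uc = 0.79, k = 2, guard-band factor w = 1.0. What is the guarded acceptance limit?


U = k * uc = 2 * 0.79 = 1.58
guard band g = w * U = 1.0 * 1.58 = 1.58
AL = USL - g = 60.23 - 1.58
AL = 58.6500

58.6500


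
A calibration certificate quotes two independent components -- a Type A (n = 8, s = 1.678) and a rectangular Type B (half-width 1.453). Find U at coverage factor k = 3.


u_A = s / sqrt(n) = 1.678 / sqrt(8) = 0.59326259
u_B = half_width / sqrt(3) = 1.453 / sqrt(3) = 0.83888994
uc = sqrt(u_A^2 + u_B^2) = sqrt(0.59326259^2 + 0.83888994^2) = 1.0274711
U = k * uc = 3 * 1.0274711
U = 3.0824

3.0824


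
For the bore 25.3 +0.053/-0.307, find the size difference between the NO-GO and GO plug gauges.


GO = nominal - lower_tol (smallest hole = maximum material condition)
GO = 25.3 - 0.307 = 24.993
NO-GO = nominal + upper_tol (largest hole = least material condition)
NO-GO = 25.3 + 0.053 = 25.353
spread = NO-GO - GO = 25.353 - 24.993 = 0.3600

0.3600


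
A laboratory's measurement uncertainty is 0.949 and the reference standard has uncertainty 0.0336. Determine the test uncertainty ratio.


TUR = u_lab / u_ref
= 0.949 / 0.0336
= 28.2440

28.2440


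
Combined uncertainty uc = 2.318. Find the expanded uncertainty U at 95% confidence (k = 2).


U = k * uc
U = 2 * 2.318
U = 4.6360

4.6360


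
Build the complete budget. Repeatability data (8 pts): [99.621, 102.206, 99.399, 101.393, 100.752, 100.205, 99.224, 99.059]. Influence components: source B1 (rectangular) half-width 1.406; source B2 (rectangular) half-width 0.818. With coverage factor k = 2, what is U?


mean = (99.621 + 102.206 + 99.399 + 101.393 + 100.752 + 100.205 + 99.224 + 99.059) / 8 = 100.232375
s = sqrt(sum((x - mean)^2)/(n-1)) = 1.1323129
u_A = s / sqrt(n) = 1.1323129 / sqrt(8) = 0.40033307
u_B1 = 1.406 / sqrt(3) = 0.81175448
u_B2 = 0.818 / sqrt(3) = 0.47227252
uc = sqrt(0.40033307^2 + 0.81175448^2 + 0.47227252^2) = 1.020908
U = k * uc = 2 * 1.020908
U = 2.0418

2.0418


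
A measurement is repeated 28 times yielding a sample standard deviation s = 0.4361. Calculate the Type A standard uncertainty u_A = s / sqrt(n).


u_A = s / sqrt(n)
u_A = 0.4361 / sqrt(28)
u_A = 0.4361 / 5.2915026
u_A = 0.0824

0.0824


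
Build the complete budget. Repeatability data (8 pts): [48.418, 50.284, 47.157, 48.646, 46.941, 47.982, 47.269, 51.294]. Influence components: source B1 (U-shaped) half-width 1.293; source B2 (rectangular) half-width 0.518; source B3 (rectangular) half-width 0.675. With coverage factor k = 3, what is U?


mean = (48.418 + 50.284 + 47.157 + 48.646 + 46.941 + 47.982 + 47.269 + 51.294) / 8 = 48.498875
s = sqrt(sum((x - mean)^2)/(n-1)) = 1.559988
u_A = s / sqrt(n) = 1.559988 / sqrt(8) = 0.55153905
u_B1 = 1.293 / sqrt(2) = 0.91428907
u_B2 = 0.518 / sqrt(3) = 0.29906744
u_B3 = 0.675 / sqrt(3) = 0.38971143
uc = sqrt(0.55153905^2 + 0.91428907^2 + 0.29906744^2 + 0.38971143^2) = 1.1753451
U = k * uc = 3 * 1.1753451
U = 3.5260

3.5260


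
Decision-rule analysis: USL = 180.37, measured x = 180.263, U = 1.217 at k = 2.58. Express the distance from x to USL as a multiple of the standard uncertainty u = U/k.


u = U / k = 1.217 / 2.58 = 0.47170543
margin = |USL - x| = |180.37 - 180.263| = 0.107
z = margin / u = 0.107 / 0.47170543
z = 0.2268

0.2268


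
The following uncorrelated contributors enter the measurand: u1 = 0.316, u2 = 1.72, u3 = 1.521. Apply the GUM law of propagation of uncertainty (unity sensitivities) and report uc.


uc = sqrt(0.316^2 + 1.72^2 + 1.521^2)
uc = sqrt(5.371697)
uc = 2.3177

2.3177


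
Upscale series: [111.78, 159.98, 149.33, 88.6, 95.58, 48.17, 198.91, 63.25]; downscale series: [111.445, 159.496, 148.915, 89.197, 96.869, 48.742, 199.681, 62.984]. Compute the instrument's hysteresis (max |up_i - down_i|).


|111.78 - 111.445| = 0.3350
|159.98 - 159.496| = 0.4840
|149.33 - 148.915| = 0.4150
|88.6 - 89.197| = 0.5970
|95.58 - 96.869| = 1.2890
|48.17 - 48.742| = 0.5720
|198.91 - 199.681| = 0.7710
|63.25 - 62.984| = 0.2660
hysteresis = max(diffs) = 1.2890

1.2890


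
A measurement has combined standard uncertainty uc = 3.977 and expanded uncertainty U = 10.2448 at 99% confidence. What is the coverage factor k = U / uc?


k = U / uc
k = 10.2448 / 3.977
k = 2.576

2.576


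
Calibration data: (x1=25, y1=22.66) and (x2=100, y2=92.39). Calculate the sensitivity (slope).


slope = (y2 - y1) / (x2 - x1)
= (92.39 - 22.66) / (100 - 25)
= 69.7300 / 75
= 0.9297

0.9297


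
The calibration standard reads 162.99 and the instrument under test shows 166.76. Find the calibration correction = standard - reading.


Correction = standard - reading
= 162.99 - 166.76
= -3.7700

-3.7700


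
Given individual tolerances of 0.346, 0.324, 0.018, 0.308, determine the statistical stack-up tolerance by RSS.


RSS = sqrt(0.346^2 + 0.324^2 + 0.018^2 + 0.308^2)
= sqrt(0.31988)
= 0.5656

0.5656


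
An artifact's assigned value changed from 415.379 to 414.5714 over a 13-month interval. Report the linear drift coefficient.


rate = (v2 - v1) / months
= (414.5714 - 415.379) / 13
= -0.8076 / 13
= -0.0621

-0.0621


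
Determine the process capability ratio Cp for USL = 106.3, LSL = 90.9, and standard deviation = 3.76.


Cp = (USL - LSL) / (6 * sigma)
= (106.3 - 90.9) / (6 * 3.76)
= 15.4000 / 22.5600
= 0.6826

0.6826


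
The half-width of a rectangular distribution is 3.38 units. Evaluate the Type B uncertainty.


u_B = half_width / sqrt(3)
u_B = 3.38 / 1.7320508
u_B = 1.9514

1.9514


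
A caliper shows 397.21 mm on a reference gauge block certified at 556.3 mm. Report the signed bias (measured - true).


Systematic error = measured - true
= 397.21 - 556.3
= -159.0900

-159.0900


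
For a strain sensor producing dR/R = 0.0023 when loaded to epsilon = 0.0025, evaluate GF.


GF = (dR/R) / epsilon
= 0.0023 / 0.0025
= 0.9200

0.9200


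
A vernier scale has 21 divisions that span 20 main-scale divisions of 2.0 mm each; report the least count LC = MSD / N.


LC = MSD / n_div
= 2.0 / 21
= 0.0952

0.0952


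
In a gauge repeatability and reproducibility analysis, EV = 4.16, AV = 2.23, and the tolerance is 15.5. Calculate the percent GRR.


GRR = sqrt(EV^2 + AV^2) = sqrt(4.16^2 + 2.23^2) = 4.7200106
%GRR = GRR / tol * 100 = 4.7200106 / 15.5 * 100
%GRR = 30.4517

30.4517


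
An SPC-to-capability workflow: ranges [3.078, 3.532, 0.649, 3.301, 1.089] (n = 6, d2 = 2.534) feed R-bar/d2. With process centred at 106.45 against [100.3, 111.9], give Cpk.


R_bar = (3.078 + 3.532 + 0.649 + 3.301 + 1.089) / 5 = 2.3298
sigma = R_bar / d2 = 2.3298 / 2.534 = 0.91941594
Cp = (USL - LSL)/(6*sigma) = (111.9 - 100.3)/(6*0.91941594) = 2.1028
Cpu = (111.9 - 106.45)/(3*0.91941594) = 1.9759
Cpl = (106.45 - 100.3)/(3*0.91941594) = 2.2297
Cpk = min(Cpu, Cpl) = 1.9759

1.9759


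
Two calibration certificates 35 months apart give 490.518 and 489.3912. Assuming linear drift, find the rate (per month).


rate = (v2 - v1) / months
= (489.3912 - 490.518) / 35
= -1.1268 / 35
= -0.0322

-0.0322


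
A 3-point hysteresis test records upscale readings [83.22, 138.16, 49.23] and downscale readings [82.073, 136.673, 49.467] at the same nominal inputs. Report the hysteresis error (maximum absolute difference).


|83.22 - 82.073| = 1.1470
|138.16 - 136.673| = 1.4870
|49.23 - 49.467| = 0.2370
hysteresis = max(diffs) = 1.4870

1.4870


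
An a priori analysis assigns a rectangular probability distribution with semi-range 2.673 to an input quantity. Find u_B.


u_B = half_width / sqrt(3)
u_B = 2.673 / 1.7320508
u_B = 1.5433

1.5433


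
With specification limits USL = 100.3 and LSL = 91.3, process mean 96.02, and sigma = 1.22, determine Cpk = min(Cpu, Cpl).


Cpu = (USL - mean) / (3*sigma) = (100.3 - 96.02) / (3*1.22) = 1.1694
Cpl = (mean - LSL) / (3*sigma) = (96.02 - 91.3) / (3*1.22) = 1.2896
Cpk = min(Cpu, Cpl) = 1.1694

1.1694


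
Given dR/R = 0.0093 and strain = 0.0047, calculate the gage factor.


GF = (dR/R) / epsilon
= 0.0093 / 0.0047
= 1.9787

1.9787


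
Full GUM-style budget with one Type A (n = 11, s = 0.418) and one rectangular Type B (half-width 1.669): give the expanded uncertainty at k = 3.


u_A = s / sqrt(n) = 0.418 / sqrt(11) = 0.12603174
u_B = half_width / sqrt(3) = 1.669 / sqrt(3) = 0.9635976
uc = sqrt(u_A^2 + u_B^2) = sqrt(0.12603174^2 + 0.9635976^2) = 0.97180468
U = k * uc = 3 * 0.97180468
U = 2.9154

2.9154


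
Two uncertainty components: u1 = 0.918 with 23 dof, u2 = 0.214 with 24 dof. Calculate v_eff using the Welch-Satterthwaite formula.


uc = sqrt(u1^2 + u2^2) = sqrt(0.918^2 + 0.214^2) = 0.94261339
v_eff = uc^4 / (u1^4/v1 + u2^4/v2)
= 0.94261339^4 / (0.918^4/23 + 0.214^4/24)
= 0.7894678 / 0.03096494
v_eff = 25.4955

25.4955


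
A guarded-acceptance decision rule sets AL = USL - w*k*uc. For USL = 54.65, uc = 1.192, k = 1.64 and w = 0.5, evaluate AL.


U = k * uc = 1.64 * 1.192 = 1.95488
guard band g = w * U = 0.5 * 1.95488 = 0.97744
AL = USL - g = 54.65 - 0.97744
AL = 53.6726

53.6726


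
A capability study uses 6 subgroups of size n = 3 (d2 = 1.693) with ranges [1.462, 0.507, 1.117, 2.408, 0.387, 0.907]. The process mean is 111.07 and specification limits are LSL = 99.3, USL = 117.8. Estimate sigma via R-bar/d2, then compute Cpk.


R_bar = (1.462 + 0.507 + 1.117 + 2.408 + 0.387 + 0.907) / 6 = 1.1313333
sigma = R_bar / d2 = 1.1313333 / 1.693 = 0.66824176
Cp = (USL - LSL)/(6*sigma) = (117.8 - 99.3)/(6*0.66824176) = 4.6141
Cpu = (117.8 - 111.07)/(3*0.66824176) = 3.3571
Cpl = (111.07 - 99.3)/(3*0.66824176) = 5.8711
Cpk = min(Cpu, Cpl) = 3.3571

3.3571


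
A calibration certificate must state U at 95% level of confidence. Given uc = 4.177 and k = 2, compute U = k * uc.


U = k * uc
U = 2 * 4.177
U = 8.3540

8.3540


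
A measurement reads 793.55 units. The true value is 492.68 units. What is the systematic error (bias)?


Systematic error = measured - true
= 793.55 - 492.68
= 300.8700

300.8700


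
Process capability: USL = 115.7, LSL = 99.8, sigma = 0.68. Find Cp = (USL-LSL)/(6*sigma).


Cp = (USL - LSL) / (6 * sigma)
= (115.7 - 99.8) / (6 * 0.68)
= 15.9000 / 4.0800
= 3.8971

3.8971


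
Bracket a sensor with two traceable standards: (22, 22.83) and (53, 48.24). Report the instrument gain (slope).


slope = (y2 - y1) / (x2 - x1)
= (48.24 - 22.83) / (53 - 22)
= 25.4100 / 31
= 0.8197

0.8197


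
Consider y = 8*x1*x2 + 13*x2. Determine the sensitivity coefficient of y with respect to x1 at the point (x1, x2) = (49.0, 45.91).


y = 8*x1*x2 + 13*x2
dy/dx1 = 8*x2
Evaluate at x2 = 45.91: c1 = 8 * 45.91
c1 = 367.2800

367.2800


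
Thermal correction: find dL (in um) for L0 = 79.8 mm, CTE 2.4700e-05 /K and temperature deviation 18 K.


dL = L * alpha * dT
= 79.8 * 2.4700e-05 * 18
= 0.0354791 mm
dL_um = 0.0354791 * 1000 = 35.4791 um

35.4791


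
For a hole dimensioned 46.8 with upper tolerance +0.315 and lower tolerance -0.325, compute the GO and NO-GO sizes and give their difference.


GO = nominal - lower_tol (smallest hole = maximum material condition)
GO = 46.8 - 0.325 = 46.475
NO-GO = nominal + upper_tol (largest hole = least material condition)
NO-GO = 46.8 + 0.315 = 47.115
spread = NO-GO - GO = 47.115 - 46.475 = 0.6400

0.6400


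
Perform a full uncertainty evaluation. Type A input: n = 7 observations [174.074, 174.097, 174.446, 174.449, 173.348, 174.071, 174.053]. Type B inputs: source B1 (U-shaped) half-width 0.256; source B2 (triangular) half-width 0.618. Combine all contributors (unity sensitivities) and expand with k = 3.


mean = (174.074 + 174.097 + 174.446 + 174.449 + 173.348 + 174.071 + 174.053) / 7 = 174.0768571
s = sqrt(sum((x - mean)^2)/(n-1)) = 0.36674397
u_A = s / sqrt(n) = 0.36674397 / sqrt(7) = 0.13861619
u_B1 = 0.256 / sqrt(2) = 0.18101934
u_B2 = 0.618 / sqrt(6) = 0.25229744
uc = sqrt(0.13861619^2 + 0.18101934^2 + 0.25229744^2) = 0.3400536
U = k * uc = 3 * 0.3400536
U = 1.0202

1.0202


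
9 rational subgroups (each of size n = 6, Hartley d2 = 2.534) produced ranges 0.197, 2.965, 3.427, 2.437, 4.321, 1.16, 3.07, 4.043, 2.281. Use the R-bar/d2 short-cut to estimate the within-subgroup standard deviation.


R_bar = (0.197 + 2.965 + 3.427 + 2.437 + 4.321 + 1.16 + 3.07 + 4.043 + 2.281) / 9
R_bar = 23.901 / 9 = 2.6556667
sigma_hat = R_bar / d2 = 2.6556667 / 2.534 = 1.0480

1.0480


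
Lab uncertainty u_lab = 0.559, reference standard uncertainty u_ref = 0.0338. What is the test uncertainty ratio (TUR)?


TUR = u_lab / u_ref
= 0.559 / 0.0338
= 16.5385

16.5385


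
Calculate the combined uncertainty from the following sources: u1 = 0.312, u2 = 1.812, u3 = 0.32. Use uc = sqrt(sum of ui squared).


uc = sqrt(0.312^2 + 1.812^2 + 0.32^2)
uc = sqrt(3.483088)
uc = 1.8663

1.8663


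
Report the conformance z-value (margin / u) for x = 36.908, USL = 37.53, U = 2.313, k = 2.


u = U / k = 2.313 / 2 = 1.1565
margin = |USL - x| = |37.53 - 36.908| = 0.622
z = margin / u = 0.622 / 1.1565
z = 0.5378

0.5378


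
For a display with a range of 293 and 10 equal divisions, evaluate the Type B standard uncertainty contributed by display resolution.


resolution = range / divisions
resolution = 293 / 10 = 29.3
u_res = resolution / (2*sqrt(3))
u_res = 29.3 / 3.4641016
u_res = 8.4582

8.4582


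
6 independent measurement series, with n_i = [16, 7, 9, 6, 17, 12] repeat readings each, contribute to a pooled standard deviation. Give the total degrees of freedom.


nu = sum_i (n_i - 1)
nu = ((16 - 1) + (7 - 1) + (9 - 1) + (6 - 1) + (17 - 1) + (12 - 1))
nu = 15 + 6 + 8 + 5 + 16 + 11
nu = 61

61


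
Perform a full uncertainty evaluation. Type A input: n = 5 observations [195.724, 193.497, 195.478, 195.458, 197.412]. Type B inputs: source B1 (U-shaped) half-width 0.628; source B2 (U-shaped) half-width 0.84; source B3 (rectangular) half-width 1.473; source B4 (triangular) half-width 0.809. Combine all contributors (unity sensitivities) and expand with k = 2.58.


mean = (195.724 + 193.497 + 195.478 + 195.458 + 197.412) / 5 = 195.5138
s = sqrt(sum((x - mean)^2)/(n-1)) = 1.3891746
u_A = s / sqrt(n) = 1.3891746 / sqrt(5) = 0.62125777
u_B1 = 0.628 / sqrt(2) = 0.44406306
u_B2 = 0.84 / sqrt(2) = 0.5939697
u_B3 = 1.473 / sqrt(3) = 0.85043695
u_B4 = 0.809 / sqrt(6) = 0.33027287
uc = sqrt(0.62125777^2 + 0.44406306^2 + 0.5939697^2 + 0.85043695^2 + 0.33027287^2) = 1.3297655
U = k * uc = 2.58 * 1.3297655
U = 3.4308

3.4308


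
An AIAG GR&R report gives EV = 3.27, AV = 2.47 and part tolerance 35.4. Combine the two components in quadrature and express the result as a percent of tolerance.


GRR = sqrt(EV^2 + AV^2) = sqrt(3.27^2 + 2.47^2) = 4.0980239
%GRR = GRR / tol * 100 = 4.0980239 / 35.4 * 100
%GRR = 11.5763

11.5763


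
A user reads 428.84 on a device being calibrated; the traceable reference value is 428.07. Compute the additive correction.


Correction = standard - reading
= 428.07 - 428.84
= -0.7700

-0.7700


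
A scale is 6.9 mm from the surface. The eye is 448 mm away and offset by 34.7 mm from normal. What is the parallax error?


error = h * offset / d
= 6.9 * 34.7 / 448
= 0.5344

0.5344


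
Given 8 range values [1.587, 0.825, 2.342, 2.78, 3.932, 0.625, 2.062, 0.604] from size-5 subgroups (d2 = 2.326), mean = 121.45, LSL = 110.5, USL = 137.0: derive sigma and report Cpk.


R_bar = (1.587 + 0.825 + 2.342 + 2.78 + 3.932 + 0.625 + 2.062 + 0.604) / 8 = 1.844625
sigma = R_bar / d2 = 1.844625 / 2.326 = 0.793046
Cp = (USL - LSL)/(6*sigma) = (137.0 - 110.5)/(6*0.793046) = 5.5692
Cpu = (137.0 - 121.45)/(3*0.793046) = 6.5360
Cpl = (121.45 - 110.5)/(3*0.793046) = 4.6025
Cpk = min(Cpu, Cpl) = 4.6025

4.6025


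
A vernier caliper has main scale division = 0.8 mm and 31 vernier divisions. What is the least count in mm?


LC = MSD / n_div
= 0.8 / 31
= 0.0258

0.0258


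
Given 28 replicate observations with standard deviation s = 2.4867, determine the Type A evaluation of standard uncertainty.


u_A = s / sqrt(n)
u_A = 2.4867 / sqrt(28)
u_A = 2.4867 / 5.2915026
u_A = 0.4699

0.4699


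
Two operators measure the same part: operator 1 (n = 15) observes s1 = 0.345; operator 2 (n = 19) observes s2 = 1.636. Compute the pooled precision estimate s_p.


s_p = sqrt(((n1-1)*s1^2 + (n2-1)*s2^2) / (n1+n2-2))
numerator = (15-1)*0.345^2 + (19-1)*1.636^2 = 1.66635 + 48.176928 = 49.843278
denominator = 15 + 19 - 2 = 32
s_p^2 = 49.843278 / 32 = 1.5576024
s_p = sqrt(1.5576024) = 1.2480

1.2480


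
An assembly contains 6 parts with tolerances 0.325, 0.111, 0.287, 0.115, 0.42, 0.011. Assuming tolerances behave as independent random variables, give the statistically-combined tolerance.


RSS = sqrt(0.325^2 + 0.111^2 + 0.287^2 + 0.115^2 + 0.42^2 + 0.011^2)
= sqrt(0.390061)
= 0.6245

0.6245


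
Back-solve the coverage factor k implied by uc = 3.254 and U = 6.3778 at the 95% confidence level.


k = U / uc
k = 6.3778 / 3.254
k = 1.96

1.96


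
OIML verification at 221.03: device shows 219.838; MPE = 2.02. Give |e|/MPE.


e = indication - reference = 219.838 - 221.03 = -1.1920
|e| = 1.1920
ratio = |e| / MPE = 1.1920 / 2.02
ratio = 0.5901

0.5901


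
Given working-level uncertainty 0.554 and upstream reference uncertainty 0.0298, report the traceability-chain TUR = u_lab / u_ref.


TUR = u_lab / u_ref
= 0.554 / 0.0298
= 18.5906

18.5906


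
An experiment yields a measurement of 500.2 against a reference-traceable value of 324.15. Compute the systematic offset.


Systematic error = measured - true
= 500.2 - 324.15
= 176.0500

176.0500


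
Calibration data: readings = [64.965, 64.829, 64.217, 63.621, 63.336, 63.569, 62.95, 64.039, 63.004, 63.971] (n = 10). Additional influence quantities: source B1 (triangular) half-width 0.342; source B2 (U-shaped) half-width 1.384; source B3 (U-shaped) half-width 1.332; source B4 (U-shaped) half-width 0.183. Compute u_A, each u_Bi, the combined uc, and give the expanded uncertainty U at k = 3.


mean = (64.965 + 64.829 + 64.217 + 63.621 + 63.336 + 63.569 + 62.95 + 64.039 + 63.004 + 63.971) / 10 = 63.8501
s = sqrt(sum((x - mean)^2)/(n-1)) = 0.69185988
u_A = s / sqrt(n) = 0.69185988 / sqrt(10) = 0.2187853
u_B1 = 0.342 / sqrt(6) = 0.13962092
u_B2 = 1.384 / sqrt(2) = 0.97863579
u_B3 = 1.332 / sqrt(2) = 0.94186623
u_B4 = 0.183 / sqrt(2) = 0.12940054
uc = sqrt(0.2187853^2 + 0.13962092^2 + 0.97863579^2 + 0.94186623^2 + 0.12940054^2) = 1.3888648
U = k * uc = 3 * 1.3888648
U = 4.1666

4.1666


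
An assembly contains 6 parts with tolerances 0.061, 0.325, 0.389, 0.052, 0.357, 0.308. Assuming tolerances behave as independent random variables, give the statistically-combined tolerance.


RSS = sqrt(0.061^2 + 0.325^2 + 0.389^2 + 0.052^2 + 0.357^2 + 0.308^2)
= sqrt(0.485684)
= 0.6969

0.6969


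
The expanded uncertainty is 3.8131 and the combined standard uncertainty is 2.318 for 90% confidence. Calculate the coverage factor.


k = U / uc
k = 3.8131 / 2.318
k = 1.645

1.645


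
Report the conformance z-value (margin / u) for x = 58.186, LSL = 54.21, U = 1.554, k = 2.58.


u = U / k = 1.554 / 2.58 = 0.60232558
margin = |LSL - x| = |54.21 - 58.186| = 3.976
z = margin / u = 3.976 / 0.60232558
z = 6.6011

6.6011


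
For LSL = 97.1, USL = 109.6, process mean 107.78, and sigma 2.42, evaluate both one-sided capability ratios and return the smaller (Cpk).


Cpu = (USL - mean) / (3*sigma) = (109.6 - 107.78) / (3*2.42) = 0.2507
Cpl = (mean - LSL) / (3*sigma) = (107.78 - 97.1) / (3*2.42) = 1.4711
Cpk = min(Cpu, Cpl) = 0.2507

0.2507


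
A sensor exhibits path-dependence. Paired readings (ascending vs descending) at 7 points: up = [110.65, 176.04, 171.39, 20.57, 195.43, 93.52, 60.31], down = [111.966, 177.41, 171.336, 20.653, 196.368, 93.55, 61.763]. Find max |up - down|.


|110.65 - 111.966| = 1.3160
|176.04 - 177.41| = 1.3700
|171.39 - 171.336| = 0.0540
|20.57 - 20.653| = 0.0830
|195.43 - 196.368| = 0.9380
|93.52 - 93.55| = 0.0300
|60.31 - 61.763| = 1.4530
hysteresis = max(diffs) = 1.4530

1.4530


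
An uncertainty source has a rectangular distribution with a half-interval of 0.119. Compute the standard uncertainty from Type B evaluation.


u_B = half_width / sqrt(3)
u_B = 0.119 / 1.7320508
u_B = 0.0687

0.0687


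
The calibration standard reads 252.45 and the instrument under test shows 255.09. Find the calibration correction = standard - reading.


Correction = standard - reading
= 252.45 - 255.09
= -2.6400

-2.6400


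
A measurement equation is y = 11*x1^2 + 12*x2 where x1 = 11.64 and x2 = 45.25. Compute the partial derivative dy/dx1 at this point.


y = 11*x1^2 + 12*x2
dy/dx1 = 2*11*x1
Evaluate at x1 = 11.64: c1 = 22 * 11.64
c1 = 256.0800

256.0800


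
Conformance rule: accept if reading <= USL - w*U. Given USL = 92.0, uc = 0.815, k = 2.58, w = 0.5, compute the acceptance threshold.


U = k * uc = 2.58 * 0.815 = 2.1027
guard band g = w * U = 0.5 * 2.1027 = 1.05135
AL = USL - g = 92.0 - 1.05135
AL = 90.9487

90.9487


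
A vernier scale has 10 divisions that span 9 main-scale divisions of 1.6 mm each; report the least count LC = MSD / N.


LC = MSD / n_div
= 1.6 / 10
= 0.1600

0.1600


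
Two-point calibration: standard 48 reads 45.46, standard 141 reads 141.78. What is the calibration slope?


slope = (y2 - y1) / (x2 - x1)
= (141.78 - 45.46) / (141 - 48)
= 96.3200 / 93
= 1.0357

1.0357


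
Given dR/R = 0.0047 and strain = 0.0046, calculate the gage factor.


GF = (dR/R) / epsilon
= 0.0047 / 0.0046
= 1.0217

1.0217


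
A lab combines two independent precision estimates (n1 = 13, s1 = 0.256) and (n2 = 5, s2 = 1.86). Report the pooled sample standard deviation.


s_p = sqrt(((n1-1)*s1^2 + (n2-1)*s2^2) / (n1+n2-2))
numerator = (13-1)*0.256^2 + (5-1)*1.86^2 = 0.786432 + 13.8384 = 14.624832
denominator = 13 + 5 - 2 = 16
s_p^2 = 14.624832 / 16 = 0.914052
s_p = sqrt(0.914052) = 0.9561

0.9561


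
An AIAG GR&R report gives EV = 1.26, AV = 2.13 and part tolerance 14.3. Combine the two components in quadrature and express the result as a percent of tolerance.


GRR = sqrt(EV^2 + AV^2) = sqrt(1.26^2 + 2.13^2) = 2.4747727
%GRR = GRR / tol * 100 = 2.4747727 / 14.3 * 100
%GRR = 17.3061

17.3061


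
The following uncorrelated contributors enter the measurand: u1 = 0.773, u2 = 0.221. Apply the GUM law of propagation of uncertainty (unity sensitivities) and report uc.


uc = sqrt(0.773^2 + 0.221^2)
uc = sqrt(0.64637)
uc = 0.8040

0.8040


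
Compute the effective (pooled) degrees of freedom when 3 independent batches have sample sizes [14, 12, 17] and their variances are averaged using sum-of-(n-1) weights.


nu = sum_i (n_i - 1)
nu = ((14 - 1) + (12 - 1) + (17 - 1))
nu = 13 + 11 + 16
nu = 40

40


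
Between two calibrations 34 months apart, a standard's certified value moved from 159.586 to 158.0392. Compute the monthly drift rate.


rate = (v2 - v1) / months
= (158.0392 - 159.586) / 34
= -1.5468 / 34
= -0.0455

-0.0455


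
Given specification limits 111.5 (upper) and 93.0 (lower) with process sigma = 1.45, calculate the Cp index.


Cp = (USL - LSL) / (6 * sigma)
= (111.5 - 93.0) / (6 * 1.45)
= 18.5000 / 8.7000
= 2.1264

2.1264


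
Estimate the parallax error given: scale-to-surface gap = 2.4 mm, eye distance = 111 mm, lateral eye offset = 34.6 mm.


error = h * offset / d
= 2.4 * 34.6 / 111
= 0.7481

0.7481


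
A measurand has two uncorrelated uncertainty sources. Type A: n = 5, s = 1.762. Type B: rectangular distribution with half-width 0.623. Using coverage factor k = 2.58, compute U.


u_A = s / sqrt(n) = 1.762 / sqrt(5) = 0.78799036
u_B = half_width / sqrt(3) = 0.623 / sqrt(3) = 0.35968922
uc = sqrt(u_A^2 + u_B^2) = sqrt(0.78799036^2 + 0.35968922^2) = 0.86620156
U = k * uc = 2.58 * 0.86620156
U = 2.2348

2.2348


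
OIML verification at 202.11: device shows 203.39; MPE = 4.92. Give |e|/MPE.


e = indication - reference = 203.39 - 202.11 = 1.2800
|e| = 1.2800
ratio = |e| / MPE = 1.2800 / 4.92
ratio = 0.2602

0.2602


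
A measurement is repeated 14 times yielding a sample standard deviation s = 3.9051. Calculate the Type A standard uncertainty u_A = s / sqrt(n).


u_A = s / sqrt(n)
u_A = 3.9051 / sqrt(14)
u_A = 3.9051 / 3.7416574
u_A = 1.0437

1.0437


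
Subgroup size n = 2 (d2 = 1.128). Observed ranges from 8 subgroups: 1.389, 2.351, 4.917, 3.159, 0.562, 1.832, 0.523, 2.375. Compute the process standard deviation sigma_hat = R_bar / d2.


R_bar = (1.389 + 2.351 + 4.917 + 3.159 + 0.562 + 1.832 + 0.523 + 2.375) / 8
R_bar = 17.108 / 8 = 2.1385
sigma_hat = R_bar / d2 = 2.1385 / 1.128 = 1.8958

1.8958


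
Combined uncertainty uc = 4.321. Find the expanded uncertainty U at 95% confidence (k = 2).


U = k * uc
U = 2 * 4.321
U = 8.6420

8.6420


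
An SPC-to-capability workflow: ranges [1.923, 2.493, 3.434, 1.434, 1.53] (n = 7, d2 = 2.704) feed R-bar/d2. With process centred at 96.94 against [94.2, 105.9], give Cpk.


R_bar = (1.923 + 2.493 + 3.434 + 1.434 + 1.53) / 5 = 2.1628
sigma = R_bar / d2 = 2.1628 / 2.704 = 0.79985207
Cp = (USL - LSL)/(6*sigma) = (105.9 - 94.2)/(6*0.79985207) = 2.4380
Cpu = (105.9 - 96.94)/(3*0.79985207) = 3.7340
Cpl = (96.94 - 94.2)/(3*0.79985207) = 1.1419
Cpk = min(Cpu, Cpl) = 1.1419

1.1419


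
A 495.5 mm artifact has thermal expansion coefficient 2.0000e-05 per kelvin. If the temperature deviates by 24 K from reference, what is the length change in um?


dL = L * alpha * dT
= 495.5 * 2.0000e-05 * 24
= 0.2378400 mm
dL_um = 0.2378400 * 1000 = 237.8400 um

237.8400


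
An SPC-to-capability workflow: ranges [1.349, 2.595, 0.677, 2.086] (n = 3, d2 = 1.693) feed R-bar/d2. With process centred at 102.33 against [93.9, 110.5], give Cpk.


R_bar = (1.349 + 2.595 + 0.677 + 2.086) / 4 = 1.67675
sigma = R_bar / d2 = 1.67675 / 1.693 = 0.99040165
Cp = (USL - LSL)/(6*sigma) = (110.5 - 93.9)/(6*0.99040165) = 2.7935
Cpu = (110.5 - 102.33)/(3*0.99040165) = 2.7497
Cpl = (102.33 - 93.9)/(3*0.99040165) = 2.8372
Cpk = min(Cpu, Cpl) = 2.7497

2.7497


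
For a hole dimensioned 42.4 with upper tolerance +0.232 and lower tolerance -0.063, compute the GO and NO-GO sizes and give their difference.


GO = nominal - lower_tol (smallest hole = maximum material condition)
GO = 42.4 - 0.063 = 42.337
NO-GO = nominal + upper_tol (largest hole = least material condition)
NO-GO = 42.4 + 0.232 = 42.632
spread = NO-GO - GO = 42.632 - 42.337 = 0.2950

0.2950


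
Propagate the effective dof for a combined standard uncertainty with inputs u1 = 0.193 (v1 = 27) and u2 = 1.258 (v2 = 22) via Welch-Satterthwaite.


uc = sqrt(u1^2 + u2^2) = sqrt(0.193^2 + 1.258^2) = 1.2727187
v_eff = uc^4 / (u1^4/v1 + u2^4/v2)
= 1.2727187^4 / (0.193^4/27 + 1.258^4/22)
= 2.6237938 / 0.1138927
v_eff = 23.0374

23.0374


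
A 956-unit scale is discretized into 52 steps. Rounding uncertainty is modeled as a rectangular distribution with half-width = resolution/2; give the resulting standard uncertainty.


resolution = range / divisions
resolution = 956 / 52 = 18.384615
u_res = resolution / (2*sqrt(3))
u_res = 18.384615 / 3.4641016
u_res = 5.3072

5.3072


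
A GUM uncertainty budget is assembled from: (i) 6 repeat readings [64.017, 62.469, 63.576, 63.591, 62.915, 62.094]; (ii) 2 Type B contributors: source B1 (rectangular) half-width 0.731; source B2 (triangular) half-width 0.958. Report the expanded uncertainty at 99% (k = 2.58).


mean = (64.017 + 62.469 + 63.576 + 63.591 + 62.915 + 62.094) / 6 = 63.11033333
s = sqrt(sum((x - mean)^2)/(n-1)) = 0.7419336
u_A = s / sqrt(n) = 0.7419336 / sqrt(6) = 0.30289312
u_B1 = 0.731 / sqrt(3) = 0.42204305
u_B2 = 0.958 / sqrt(6) = 0.39110186
uc = sqrt(0.30289312^2 + 0.42204305^2 + 0.39110186^2) = 0.65025014
U = k * uc = 2.58 * 0.65025014
U = 1.6776

1.6776


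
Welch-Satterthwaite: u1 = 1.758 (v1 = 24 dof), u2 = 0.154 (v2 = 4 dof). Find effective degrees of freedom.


uc = sqrt(u1^2 + u2^2) = sqrt(1.758^2 + 0.154^2) = 1.7647323
v_eff = uc^4 / (u1^4/v1 + u2^4/v2)
= 1.7647323^4 / (1.758^4/24 + 0.154^4/4)
= 9.6987405 / 0.39812336
v_eff = 24.3611

24.3611


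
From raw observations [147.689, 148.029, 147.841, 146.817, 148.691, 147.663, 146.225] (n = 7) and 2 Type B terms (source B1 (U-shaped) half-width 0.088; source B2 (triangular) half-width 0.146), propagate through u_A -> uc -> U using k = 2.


mean = (147.689 + 148.029 + 147.841 + 146.817 + 148.691 + 147.663 + 146.225) / 7 = 147.565
s = sqrt(sum((x - mean)^2)/(n-1)) = 0.81029131
u_A = s / sqrt(n) = 0.81029131 / sqrt(7) = 0.30626133
u_B1 = 0.088 / sqrt(2) = 0.062225397
u_B2 = 0.146 / sqrt(6) = 0.05960425
uc = sqrt(0.30626133^2 + 0.062225397^2 + 0.05960425^2) = 0.31815196
U = k * uc = 2 * 0.31815196
U = 0.6363

0.6363


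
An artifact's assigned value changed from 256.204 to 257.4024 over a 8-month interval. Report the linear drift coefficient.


rate = (v2 - v1) / months
= (257.4024 - 256.204) / 8
= 1.1984 / 8
= 0.1498

0.1498


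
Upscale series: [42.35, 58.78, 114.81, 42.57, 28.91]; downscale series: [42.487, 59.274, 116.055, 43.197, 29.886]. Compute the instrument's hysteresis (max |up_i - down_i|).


|42.35 - 42.487| = 0.1370
|58.78 - 59.274| = 0.4940
|114.81 - 116.055| = 1.2450
|42.57 - 43.197| = 0.6270
|28.91 - 29.886| = 0.9760
hysteresis = max(diffs) = 1.2450

1.2450


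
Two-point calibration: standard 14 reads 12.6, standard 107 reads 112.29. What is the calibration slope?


slope = (y2 - y1) / (x2 - x1)
= (112.29 - 12.6) / (107 - 14)
= 99.6900 / 93
= 1.0719

1.0719


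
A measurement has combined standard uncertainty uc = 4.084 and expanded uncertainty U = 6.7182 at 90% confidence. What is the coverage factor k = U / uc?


k = U / uc
k = 6.7182 / 4.084
k = 1.645

1.645


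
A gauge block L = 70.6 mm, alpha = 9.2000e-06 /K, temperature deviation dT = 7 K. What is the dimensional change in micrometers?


dL = L * alpha * dT
= 70.6 * 9.2000e-06 * 7
= 0.0045466 mm
dL_um = 0.0045466 * 1000 = 4.5466 um

4.5466


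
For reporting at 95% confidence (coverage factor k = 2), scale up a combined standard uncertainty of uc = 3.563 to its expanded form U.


U = k * uc
U = 2 * 3.563
U = 7.1260

7.1260


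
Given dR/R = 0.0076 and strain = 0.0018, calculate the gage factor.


GF = (dR/R) / epsilon
= 0.0076 / 0.0018
= 4.2222

4.2222


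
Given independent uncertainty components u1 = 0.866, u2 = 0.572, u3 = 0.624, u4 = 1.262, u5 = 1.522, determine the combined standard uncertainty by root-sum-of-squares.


uc = sqrt(0.866^2 + 0.572^2 + 0.624^2 + 1.262^2 + 1.522^2)
uc = sqrt(5.375644)
uc = 2.3185

2.3185


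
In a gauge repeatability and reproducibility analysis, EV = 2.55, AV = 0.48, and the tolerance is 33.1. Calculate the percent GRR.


GRR = sqrt(EV^2 + AV^2) = sqrt(2.55^2 + 0.48^2) = 2.5947832
%GRR = GRR / tol * 100 = 2.5947832 / 33.1 * 100
%GRR = 7.8392

7.8392


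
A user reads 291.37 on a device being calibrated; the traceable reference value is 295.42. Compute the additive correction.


Correction = standard - reading
= 295.42 - 291.37
= 4.0500

4.0500


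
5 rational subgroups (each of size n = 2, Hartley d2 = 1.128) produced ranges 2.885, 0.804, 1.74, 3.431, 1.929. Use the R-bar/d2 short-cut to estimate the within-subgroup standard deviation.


R_bar = (2.885 + 0.804 + 1.74 + 3.431 + 1.929) / 5
R_bar = 10.789 / 5 = 2.1578
sigma_hat = R_bar / d2 = 2.1578 / 1.128 = 1.9129

1.9129


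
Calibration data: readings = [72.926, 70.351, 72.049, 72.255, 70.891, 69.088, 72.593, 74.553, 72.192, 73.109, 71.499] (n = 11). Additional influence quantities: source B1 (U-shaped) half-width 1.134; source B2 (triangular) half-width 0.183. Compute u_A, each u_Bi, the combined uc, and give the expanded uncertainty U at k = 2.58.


mean = (72.926 + 70.351 + 72.049 + 72.255 + 70.891 + 69.088 + 72.593 + 74.553 + 72.192 + 73.109 + 71.499) / 11 = 71.95509091
s = sqrt(sum((x - mean)^2)/(n-1)) = 1.4737282
u_A = s / sqrt(n) = 1.4737282 / sqrt(11) = 0.44434577
u_B1 = 1.134 / sqrt(2) = 0.80185909
u_B2 = 0.183 / sqrt(6) = 0.074709437
uc = sqrt(0.44434577^2 + 0.80185909^2 + 0.074709437^2) = 0.91978403
U = k * uc = 2.58 * 0.91978403
U = 2.3730

2.3730


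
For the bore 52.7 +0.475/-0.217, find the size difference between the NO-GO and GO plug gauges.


GO = nominal - lower_tol (smallest hole = maximum material condition)
GO = 52.7 - 0.217 = 52.483
NO-GO = nominal + upper_tol (largest hole = least material condition)
NO-GO = 52.7 + 0.475 = 53.175
spread = NO-GO - GO = 53.175 - 52.483 = 0.6920

0.6920


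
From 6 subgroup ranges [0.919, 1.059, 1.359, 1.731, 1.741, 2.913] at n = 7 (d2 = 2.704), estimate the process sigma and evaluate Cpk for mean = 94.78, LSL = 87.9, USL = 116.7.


R_bar = (0.919 + 1.059 + 1.359 + 1.731 + 1.741 + 2.913) / 6 = 1.6203333
sigma = R_bar / d2 = 1.6203333 / 2.704 = 0.59923569
Cp = (USL - LSL)/(6*sigma) = (116.7 - 87.9)/(6*0.59923569) = 8.0102
Cpu = (116.7 - 94.78)/(3*0.59923569) = 12.1933
Cpl = (94.78 - 87.9)/(3*0.59923569) = 3.8271
Cpk = min(Cpu, Cpl) = 3.8271

3.8271


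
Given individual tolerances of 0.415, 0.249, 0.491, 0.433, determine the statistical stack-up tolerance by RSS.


RSS = sqrt(0.415^2 + 0.249^2 + 0.491^2 + 0.433^2)
= sqrt(0.662796)
= 0.8141

0.8141


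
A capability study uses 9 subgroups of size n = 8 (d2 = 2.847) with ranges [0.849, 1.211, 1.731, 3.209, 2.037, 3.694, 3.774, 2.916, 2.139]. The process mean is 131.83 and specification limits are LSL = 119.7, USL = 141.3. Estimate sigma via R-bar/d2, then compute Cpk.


R_bar = (0.849 + 1.211 + 1.731 + 3.209 + 2.037 + 3.694 + 3.774 + 2.916 + 2.139) / 9 = 2.3955556
sigma = R_bar / d2 = 2.3955556 / 2.847 = 0.84143154
Cp = (USL - LSL)/(6*sigma) = (141.3 - 119.7)/(6*0.84143154) = 4.2784
Cpu = (141.3 - 131.83)/(3*0.84143154) = 3.7515
Cpl = (131.83 - 119.7)/(3*0.84143154) = 4.8053
Cpk = min(Cpu, Cpl) = 3.7515

3.7515


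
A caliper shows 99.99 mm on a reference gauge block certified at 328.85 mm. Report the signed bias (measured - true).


Systematic error = measured - true
= 99.99 - 328.85
= -228.8600

-228.8600


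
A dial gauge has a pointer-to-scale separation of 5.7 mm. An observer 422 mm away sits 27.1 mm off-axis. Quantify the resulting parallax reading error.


error = h * offset / d
= 5.7 * 27.1 / 422
= 0.3660

0.3660


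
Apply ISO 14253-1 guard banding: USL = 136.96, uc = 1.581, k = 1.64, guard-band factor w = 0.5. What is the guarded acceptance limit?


U = k * uc = 1.64 * 1.581 = 2.59284
guard band g = w * U = 0.5 * 2.59284 = 1.29642
AL = USL - g = 136.96 - 1.29642
AL = 135.6636

135.6636


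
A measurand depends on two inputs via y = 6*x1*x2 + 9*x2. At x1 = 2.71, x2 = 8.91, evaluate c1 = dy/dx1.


y = 6*x1*x2 + 9*x2
dy/dx1 = 6*x2
Evaluate at x2 = 8.91: c1 = 6 * 8.91
c1 = 53.4600

53.4600


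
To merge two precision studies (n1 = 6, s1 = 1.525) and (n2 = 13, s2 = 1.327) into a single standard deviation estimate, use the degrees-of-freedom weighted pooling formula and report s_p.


s_p = sqrt(((n1-1)*s1^2 + (n2-1)*s2^2) / (n1+n2-2))
numerator = (6-1)*1.525^2 + (13-1)*1.327^2 = 11.628125 + 21.131148 = 32.759273
denominator = 6 + 13 - 2 = 17
s_p^2 = 32.759273 / 17 = 1.9270161
s_p = sqrt(1.9270161) = 1.3882

1.3882


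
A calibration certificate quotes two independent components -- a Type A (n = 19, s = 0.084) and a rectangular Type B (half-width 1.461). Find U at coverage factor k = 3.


u_A = s / sqrt(n) = 0.084 / sqrt(19) = 0.019270922
u_B = half_width / sqrt(3) = 1.461 / sqrt(3) = 0.84350874
uc = sqrt(u_A^2 + u_B^2) = sqrt(0.019270922^2 + 0.84350874^2) = 0.84372884
U = k * uc = 3 * 0.84372884
U = 2.5312

2.5312


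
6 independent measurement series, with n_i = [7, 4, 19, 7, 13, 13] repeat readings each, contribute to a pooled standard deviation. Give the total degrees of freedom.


nu = sum_i (n_i - 1)
nu = ((7 - 1) + (4 - 1) + (19 - 1) + (7 - 1) + (13 - 1) + (13 - 1))
nu = 6 + 3 + 18 + 6 + 12 + 12
nu = 57

57
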